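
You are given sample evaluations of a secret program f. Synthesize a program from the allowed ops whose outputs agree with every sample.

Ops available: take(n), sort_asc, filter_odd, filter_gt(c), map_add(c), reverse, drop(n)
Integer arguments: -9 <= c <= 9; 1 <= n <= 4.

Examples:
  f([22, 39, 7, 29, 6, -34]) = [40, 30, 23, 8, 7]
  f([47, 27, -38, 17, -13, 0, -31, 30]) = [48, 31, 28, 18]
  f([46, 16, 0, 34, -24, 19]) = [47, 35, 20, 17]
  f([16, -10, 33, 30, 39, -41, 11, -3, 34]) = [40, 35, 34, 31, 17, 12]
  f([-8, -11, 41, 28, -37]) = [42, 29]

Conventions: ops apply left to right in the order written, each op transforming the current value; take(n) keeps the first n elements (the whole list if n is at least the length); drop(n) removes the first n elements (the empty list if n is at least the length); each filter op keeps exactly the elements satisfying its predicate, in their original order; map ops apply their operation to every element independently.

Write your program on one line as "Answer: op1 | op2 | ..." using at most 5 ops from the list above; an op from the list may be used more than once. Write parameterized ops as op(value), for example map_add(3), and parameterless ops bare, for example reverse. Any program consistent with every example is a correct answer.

sort_asc | reverse | filter_gt(1) | map_add(1)

Check, running the answer program on each example:
  [22, 39, 7, 29, 6, -34] -> [-34, 6, 7, 22, 29, 39] -> [39, 29, 22, 7, 6, -34] -> [39, 29, 22, 7, 6] -> [40, 30, 23, 8, 7]
  [47, 27, -38, 17, -13, 0, -31, 30] -> [-38, -31, -13, 0, 17, 27, 30, 47] -> [47, 30, 27, 17, 0, -13, -31, -38] -> [47, 30, 27, 17] -> [48, 31, 28, 18]
  [46, 16, 0, 34, -24, 19] -> [-24, 0, 16, 19, 34, 46] -> [46, 34, 19, 16, 0, -24] -> [46, 34, 19, 16] -> [47, 35, 20, 17]
  [16, -10, 33, 30, 39, -41, 11, -3, 34] -> [-41, -10, -3, 11, 16, 30, 33, 34, 39] -> [39, 34, 33, 30, 16, 11, -3, -10, -41] -> [39, 34, 33, 30, 16, 11] -> [40, 35, 34, 31, 17, 12]
  [-8, -11, 41, 28, -37] -> [-37, -11, -8, 28, 41] -> [41, 28, -8, -11, -37] -> [41, 28] -> [42, 29]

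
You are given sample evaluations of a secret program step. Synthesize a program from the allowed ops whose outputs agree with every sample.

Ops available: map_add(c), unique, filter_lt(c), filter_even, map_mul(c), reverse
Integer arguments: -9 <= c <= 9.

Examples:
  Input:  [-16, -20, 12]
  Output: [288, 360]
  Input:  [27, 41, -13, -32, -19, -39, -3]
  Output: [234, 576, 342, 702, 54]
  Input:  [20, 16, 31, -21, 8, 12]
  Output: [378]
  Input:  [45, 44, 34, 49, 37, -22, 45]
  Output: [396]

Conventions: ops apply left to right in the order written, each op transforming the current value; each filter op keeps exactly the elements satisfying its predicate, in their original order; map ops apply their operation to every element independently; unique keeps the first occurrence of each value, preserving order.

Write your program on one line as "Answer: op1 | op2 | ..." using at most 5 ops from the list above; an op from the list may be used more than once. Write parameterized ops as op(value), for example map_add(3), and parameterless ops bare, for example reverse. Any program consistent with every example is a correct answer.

map_mul(3) | reverse | filter_lt(0) | map_mul(-6) | reverse

Check, running the answer program on each example:
  [-16, -20, 12] -> [-48, -60, 36] -> [36, -60, -48] -> [-60, -48] -> [360, 288] -> [288, 360]
  [27, 41, -13, -32, -19, -39, -3] -> [81, 123, -39, -96, -57, -117, -9] -> [-9, -117, -57, -96, -39, 123, 81] -> [-9, -117, -57, -96, -39] -> [54, 702, 342, 576, 234] -> [234, 576, 342, 702, 54]
  [20, 16, 31, -21, 8, 12] -> [60, 48, 93, -63, 24, 36] -> [36, 24, -63, 93, 48, 60] -> [-63] -> [378] -> [378]
  [45, 44, 34, 49, 37, -22, 45] -> [135, 132, 102, 147, 111, -66, 135] -> [135, -66, 111, 147, 102, 132, 135] -> [-66] -> [396] -> [396]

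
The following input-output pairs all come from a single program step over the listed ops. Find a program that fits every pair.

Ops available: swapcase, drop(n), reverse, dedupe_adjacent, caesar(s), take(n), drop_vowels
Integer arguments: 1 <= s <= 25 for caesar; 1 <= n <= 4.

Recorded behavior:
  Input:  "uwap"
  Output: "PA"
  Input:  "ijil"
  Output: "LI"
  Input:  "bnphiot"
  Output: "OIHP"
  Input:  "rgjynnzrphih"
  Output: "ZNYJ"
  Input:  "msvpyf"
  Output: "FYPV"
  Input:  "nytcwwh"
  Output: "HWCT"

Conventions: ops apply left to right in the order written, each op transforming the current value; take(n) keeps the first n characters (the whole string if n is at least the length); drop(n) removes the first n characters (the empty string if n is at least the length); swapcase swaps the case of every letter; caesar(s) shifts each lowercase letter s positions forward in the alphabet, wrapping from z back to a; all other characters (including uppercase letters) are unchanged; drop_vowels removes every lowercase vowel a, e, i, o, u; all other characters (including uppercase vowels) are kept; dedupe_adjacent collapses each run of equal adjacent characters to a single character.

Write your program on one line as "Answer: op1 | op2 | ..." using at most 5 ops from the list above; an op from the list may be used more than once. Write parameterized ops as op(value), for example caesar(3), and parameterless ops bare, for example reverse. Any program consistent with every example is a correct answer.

drop(2) | dedupe_adjacent | swapcase | take(4) | reverse

Check, running the answer program on each example:
  "uwap" -> "ap" -> "ap" -> "AP" -> "AP" -> "PA"
  "ijil" -> "il" -> "il" -> "IL" -> "IL" -> "LI"
  "bnphiot" -> "phiot" -> "phiot" -> "PHIOT" -> "PHIO" -> "OIHP"
  "rgjynnzrphih" -> "jynnzrphih" -> "jynzrphih" -> "JYNZRPHIH" -> "JYNZ" -> "ZNYJ"
  "msvpyf" -> "vpyf" -> "vpyf" -> "VPYF" -> "VPYF" -> "FYPV"
  "nytcwwh" -> "tcwwh" -> "tcwh" -> "TCWH" -> "TCWH" -> "HWCT"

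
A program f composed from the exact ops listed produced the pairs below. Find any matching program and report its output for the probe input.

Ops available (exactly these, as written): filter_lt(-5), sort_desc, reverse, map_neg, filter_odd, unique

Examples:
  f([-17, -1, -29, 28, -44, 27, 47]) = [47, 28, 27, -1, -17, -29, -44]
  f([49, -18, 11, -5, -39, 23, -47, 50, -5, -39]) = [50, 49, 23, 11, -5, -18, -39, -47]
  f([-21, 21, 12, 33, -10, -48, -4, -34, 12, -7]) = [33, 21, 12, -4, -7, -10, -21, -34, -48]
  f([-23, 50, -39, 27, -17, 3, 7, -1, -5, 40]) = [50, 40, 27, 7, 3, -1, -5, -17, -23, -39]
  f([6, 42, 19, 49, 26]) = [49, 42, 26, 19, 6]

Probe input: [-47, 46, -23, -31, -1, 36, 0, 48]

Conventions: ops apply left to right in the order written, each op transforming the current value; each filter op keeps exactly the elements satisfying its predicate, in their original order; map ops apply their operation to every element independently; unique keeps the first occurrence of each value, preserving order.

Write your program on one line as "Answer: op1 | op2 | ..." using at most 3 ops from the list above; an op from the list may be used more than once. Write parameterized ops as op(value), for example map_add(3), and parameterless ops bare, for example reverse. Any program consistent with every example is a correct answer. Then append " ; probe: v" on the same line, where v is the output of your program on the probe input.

sort_desc | unique ; probe: [48, 46, 36, 0, -1, -23, -31, -47]

Check, running the answer program on each example:
  [-17, -1, -29, 28, -44, 27, 47] -> [47, 28, 27, -1, -17, -29, -44] -> [47, 28, 27, -1, -17, -29, -44]
  [49, -18, 11, -5, -39, 23, -47, 50, -5, -39] -> [50, 49, 23, 11, -5, -5, -18, -39, -39, -47] -> [50, 49, 23, 11, -5, -18, -39, -47]
  [-21, 21, 12, 33, -10, -48, -4, -34, 12, -7] -> [33, 21, 12, 12, -4, -7, -10, -21, -34, -48] -> [33, 21, 12, -4, -7, -10, -21, -34, -48]
  [-23, 50, -39, 27, -17, 3, 7, -1, -5, 40] -> [50, 40, 27, 7, 3, -1, -5, -17, -23, -39] -> [50, 40, 27, 7, 3, -1, -5, -17, -23, -39]
  [6, 42, 19, 49, 26] -> [49, 42, 26, 19, 6] -> [49, 42, 26, 19, 6]
  probe: [-47, 46, -23, -31, -1, 36, 0, 48] -> [48, 46, 36, 0, -1, -23, -31, -47] -> [48, 46, 36, 0, -1, -23, -31, -47]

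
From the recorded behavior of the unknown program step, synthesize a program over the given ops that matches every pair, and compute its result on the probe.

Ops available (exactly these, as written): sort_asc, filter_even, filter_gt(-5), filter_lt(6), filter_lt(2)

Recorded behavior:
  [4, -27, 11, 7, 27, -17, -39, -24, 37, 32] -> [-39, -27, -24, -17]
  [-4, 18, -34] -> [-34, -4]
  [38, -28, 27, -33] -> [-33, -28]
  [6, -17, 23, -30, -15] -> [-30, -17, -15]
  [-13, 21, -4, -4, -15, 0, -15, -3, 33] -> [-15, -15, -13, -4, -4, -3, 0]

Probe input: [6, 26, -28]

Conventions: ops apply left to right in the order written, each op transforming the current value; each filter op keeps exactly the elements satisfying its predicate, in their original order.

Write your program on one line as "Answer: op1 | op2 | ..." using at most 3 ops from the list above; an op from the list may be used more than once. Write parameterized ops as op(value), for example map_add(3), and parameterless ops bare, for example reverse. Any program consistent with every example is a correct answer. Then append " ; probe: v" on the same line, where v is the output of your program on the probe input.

sort_asc | filter_lt(2) ; probe: [-28]

Check, running the answer program on each example:
  [4, -27, 11, 7, 27, -17, -39, -24, 37, 32] -> [-39, -27, -24, -17, 4, 7, 11, 27, 32, 37] -> [-39, -27, -24, -17]
  [-4, 18, -34] -> [-34, -4, 18] -> [-34, -4]
  [38, -28, 27, -33] -> [-33, -28, 27, 38] -> [-33, -28]
  [6, -17, 23, -30, -15] -> [-30, -17, -15, 6, 23] -> [-30, -17, -15]
  [-13, 21, -4, -4, -15, 0, -15, -3, 33] -> [-15, -15, -13, -4, -4, -3, 0, 21, 33] -> [-15, -15, -13, -4, -4, -3, 0]
  probe: [6, 26, -28] -> [-28, 6, 26] -> [-28]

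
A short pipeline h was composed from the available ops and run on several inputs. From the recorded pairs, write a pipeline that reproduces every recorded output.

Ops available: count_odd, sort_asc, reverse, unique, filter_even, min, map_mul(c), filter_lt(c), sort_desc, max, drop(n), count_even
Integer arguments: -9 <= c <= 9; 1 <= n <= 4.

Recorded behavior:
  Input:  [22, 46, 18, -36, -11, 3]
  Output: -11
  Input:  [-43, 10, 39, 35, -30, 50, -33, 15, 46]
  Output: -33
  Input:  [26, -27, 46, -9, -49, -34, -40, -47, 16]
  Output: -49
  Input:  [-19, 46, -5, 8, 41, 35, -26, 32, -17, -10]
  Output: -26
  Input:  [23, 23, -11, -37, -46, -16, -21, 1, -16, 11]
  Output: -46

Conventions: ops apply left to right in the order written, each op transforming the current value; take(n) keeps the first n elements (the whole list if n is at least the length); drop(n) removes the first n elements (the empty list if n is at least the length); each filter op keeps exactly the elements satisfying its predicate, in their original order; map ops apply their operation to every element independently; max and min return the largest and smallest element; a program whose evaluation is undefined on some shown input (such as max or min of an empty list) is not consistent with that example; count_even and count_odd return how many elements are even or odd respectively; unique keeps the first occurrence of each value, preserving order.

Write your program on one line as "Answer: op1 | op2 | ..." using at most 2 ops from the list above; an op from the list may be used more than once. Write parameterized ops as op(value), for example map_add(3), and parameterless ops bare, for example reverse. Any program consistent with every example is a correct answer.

drop(4) | min

Check, running the answer program on each example:
  [22, 46, 18, -36, -11, 3] -> [-11, 3] -> -11
  [-43, 10, 39, 35, -30, 50, -33, 15, 46] -> [-30, 50, -33, 15, 46] -> -33
  [26, -27, 46, -9, -49, -34, -40, -47, 16] -> [-49, -34, -40, -47, 16] -> -49
  [-19, 46, -5, 8, 41, 35, -26, 32, -17, -10] -> [41, 35, -26, 32, -17, -10] -> -26
  [23, 23, -11, -37, -46, -16, -21, 1, -16, 11] -> [-46, -16, -21, 1, -16, 11] -> -46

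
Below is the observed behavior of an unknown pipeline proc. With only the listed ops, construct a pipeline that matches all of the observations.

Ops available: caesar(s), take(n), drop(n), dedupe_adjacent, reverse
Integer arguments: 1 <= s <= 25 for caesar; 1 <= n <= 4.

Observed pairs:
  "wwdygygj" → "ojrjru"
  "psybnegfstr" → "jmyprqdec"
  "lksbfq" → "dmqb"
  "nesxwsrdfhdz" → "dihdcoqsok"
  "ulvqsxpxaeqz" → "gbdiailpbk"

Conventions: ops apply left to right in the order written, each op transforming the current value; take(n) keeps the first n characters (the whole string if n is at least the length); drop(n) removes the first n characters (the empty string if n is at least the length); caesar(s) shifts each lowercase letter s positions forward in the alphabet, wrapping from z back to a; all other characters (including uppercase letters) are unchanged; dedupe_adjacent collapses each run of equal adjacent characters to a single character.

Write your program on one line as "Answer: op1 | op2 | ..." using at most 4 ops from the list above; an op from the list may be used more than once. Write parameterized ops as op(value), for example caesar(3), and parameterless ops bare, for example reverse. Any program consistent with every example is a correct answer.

caesar(13) | caesar(11) | caesar(13) | drop(2)

Check, running the answer program on each example:
  "wwdygygj" -> "jjqltltw" -> "uubweweh" -> "hhojrjru" -> "ojrjru"
  "psybnegfstr" -> "cfloartsfge" -> "nqwzlcedqrp" -> "adjmyprqdec" -> "jmyprqdec"
  "lksbfq" -> "yxfosd" -> "jiqzdo" -> "wvdmqb" -> "dmqb"
  "nesxwsrdfhdz" -> "arfkjfeqsuqm" -> "lcqvuqpbdfbx" -> "ypdihdcoqsok" -> "dihdcoqsok"
  "ulvqsxpxaeqz" -> "hyidfkcknrdm" -> "sjtoqvnvycox" -> "fwgbdiailpbk" -> "gbdiailpbk"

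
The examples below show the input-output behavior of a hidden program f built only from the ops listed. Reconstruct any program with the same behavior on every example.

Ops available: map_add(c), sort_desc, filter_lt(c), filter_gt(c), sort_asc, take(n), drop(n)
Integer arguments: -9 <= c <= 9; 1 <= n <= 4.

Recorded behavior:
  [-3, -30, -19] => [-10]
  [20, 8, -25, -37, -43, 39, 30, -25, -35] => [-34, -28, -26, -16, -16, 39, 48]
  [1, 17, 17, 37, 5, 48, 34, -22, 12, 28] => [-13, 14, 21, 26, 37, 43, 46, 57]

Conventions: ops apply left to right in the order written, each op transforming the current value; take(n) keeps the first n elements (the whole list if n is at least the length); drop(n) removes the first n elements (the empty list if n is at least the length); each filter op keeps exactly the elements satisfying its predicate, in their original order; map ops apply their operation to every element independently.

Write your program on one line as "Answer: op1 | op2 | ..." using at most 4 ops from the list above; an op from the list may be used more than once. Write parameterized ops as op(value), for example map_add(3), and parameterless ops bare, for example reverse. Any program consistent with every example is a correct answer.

drop(2) | map_add(9) | sort_asc

Check, running the answer program on each example:
  [-3, -30, -19] -> [-19] -> [-10] -> [-10]
  [20, 8, -25, -37, -43, 39, 30, -25, -35] -> [-25, -37, -43, 39, 30, -25, -35] -> [-16, -28, -34, 48, 39, -16, -26] -> [-34, -28, -26, -16, -16, 39, 48]
  [1, 17, 17, 37, 5, 48, 34, -22, 12, 28] -> [17, 37, 5, 48, 34, -22, 12, 28] -> [26, 46, 14, 57, 43, -13, 21, 37] -> [-13, 14, 21, 26, 37, 43, 46, 57]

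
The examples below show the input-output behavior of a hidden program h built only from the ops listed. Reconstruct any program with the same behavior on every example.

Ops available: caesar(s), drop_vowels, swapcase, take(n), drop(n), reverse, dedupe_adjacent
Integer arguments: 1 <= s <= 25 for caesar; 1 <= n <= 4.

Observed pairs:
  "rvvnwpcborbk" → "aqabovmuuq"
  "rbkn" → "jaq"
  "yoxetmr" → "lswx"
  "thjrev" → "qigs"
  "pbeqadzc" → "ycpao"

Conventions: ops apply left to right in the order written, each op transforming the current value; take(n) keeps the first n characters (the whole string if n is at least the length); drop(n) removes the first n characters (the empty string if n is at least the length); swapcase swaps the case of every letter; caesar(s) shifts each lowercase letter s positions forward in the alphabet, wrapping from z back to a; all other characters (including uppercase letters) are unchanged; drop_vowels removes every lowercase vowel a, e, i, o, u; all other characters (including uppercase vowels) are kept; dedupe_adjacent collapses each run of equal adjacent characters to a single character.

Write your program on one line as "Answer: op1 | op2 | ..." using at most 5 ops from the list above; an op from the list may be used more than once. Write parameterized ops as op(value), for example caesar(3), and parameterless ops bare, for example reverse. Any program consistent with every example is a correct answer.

drop_vowels | reverse | caesar(25) | drop(1)

Check, running the answer program on each example:
  "rvvnwpcborbk" -> "rvvnwpcbrbk" -> "kbrbcpwnvvr" -> "jaqabovmuuq" -> "aqabovmuuq"
  "rbkn" -> "rbkn" -> "nkbr" -> "mjaq" -> "jaq"
  "yoxetmr" -> "yxtmr" -> "rmtxy" -> "qlswx" -> "lswx"
  "thjrev" -> "thjrv" -> "vrjht" -> "uqigs" -> "qigs"
  "pbeqadzc" -> "pbqdzc" -> "czdqbp" -> "bycpao" -> "ycpao"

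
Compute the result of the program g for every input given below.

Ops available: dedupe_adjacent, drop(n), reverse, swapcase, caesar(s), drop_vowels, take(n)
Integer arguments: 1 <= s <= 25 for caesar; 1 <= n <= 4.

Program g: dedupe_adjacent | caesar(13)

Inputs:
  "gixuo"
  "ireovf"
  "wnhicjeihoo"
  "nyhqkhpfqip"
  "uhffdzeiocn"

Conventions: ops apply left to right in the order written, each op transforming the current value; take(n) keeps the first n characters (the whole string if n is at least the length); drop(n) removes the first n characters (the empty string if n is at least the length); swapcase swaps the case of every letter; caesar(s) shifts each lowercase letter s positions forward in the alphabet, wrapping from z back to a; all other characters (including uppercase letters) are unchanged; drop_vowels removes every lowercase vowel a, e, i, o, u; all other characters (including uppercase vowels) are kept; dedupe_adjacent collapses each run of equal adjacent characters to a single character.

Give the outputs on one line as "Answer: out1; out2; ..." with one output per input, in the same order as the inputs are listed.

"tvkhb"; "verbis"; "jauvpwrvub"; "aludxucsdvc"; "husqmrvbpa"

Execution, op by op:
  "gixuo" -> "gixuo" -> "tvkhb"
  "ireovf" -> "ireovf" -> "verbis"
  "wnhicjeihoo" -> "wnhicjeiho" -> "jauvpwrvub"
  "nyhqkhpfqip" -> "nyhqkhpfqip" -> "aludxucsdvc"
  "uhffdzeiocn" -> "uhfdzeiocn" -> "husqmrvbpa"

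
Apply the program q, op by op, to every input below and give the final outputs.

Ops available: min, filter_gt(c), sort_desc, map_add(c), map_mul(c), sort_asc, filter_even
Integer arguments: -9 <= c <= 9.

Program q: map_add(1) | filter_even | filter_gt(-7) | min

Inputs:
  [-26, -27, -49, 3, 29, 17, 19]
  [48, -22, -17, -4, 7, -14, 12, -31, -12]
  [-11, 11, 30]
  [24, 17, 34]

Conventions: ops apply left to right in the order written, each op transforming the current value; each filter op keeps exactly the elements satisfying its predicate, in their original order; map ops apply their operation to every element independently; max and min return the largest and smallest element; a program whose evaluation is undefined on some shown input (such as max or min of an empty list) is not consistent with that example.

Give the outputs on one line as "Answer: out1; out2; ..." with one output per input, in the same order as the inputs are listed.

4; 8; 12; 18

Execution, op by op:
  [-26, -27, -49, 3, 29, 17, 19] -> [-25, -26, -48, 4, 30, 18, 20] -> [-26, -48, 4, 30, 18, 20] -> [4, 30, 18, 20] -> 4
  [48, -22, -17, -4, 7, -14, 12, -31, -12] -> [49, -21, -16, -3, 8, -13, 13, -30, -11] -> [-16, 8, -30] -> [8] -> 8
  [-11, 11, 30] -> [-10, 12, 31] -> [-10, 12] -> [12] -> 12
  [24, 17, 34] -> [25, 18, 35] -> [18] -> [18] -> 18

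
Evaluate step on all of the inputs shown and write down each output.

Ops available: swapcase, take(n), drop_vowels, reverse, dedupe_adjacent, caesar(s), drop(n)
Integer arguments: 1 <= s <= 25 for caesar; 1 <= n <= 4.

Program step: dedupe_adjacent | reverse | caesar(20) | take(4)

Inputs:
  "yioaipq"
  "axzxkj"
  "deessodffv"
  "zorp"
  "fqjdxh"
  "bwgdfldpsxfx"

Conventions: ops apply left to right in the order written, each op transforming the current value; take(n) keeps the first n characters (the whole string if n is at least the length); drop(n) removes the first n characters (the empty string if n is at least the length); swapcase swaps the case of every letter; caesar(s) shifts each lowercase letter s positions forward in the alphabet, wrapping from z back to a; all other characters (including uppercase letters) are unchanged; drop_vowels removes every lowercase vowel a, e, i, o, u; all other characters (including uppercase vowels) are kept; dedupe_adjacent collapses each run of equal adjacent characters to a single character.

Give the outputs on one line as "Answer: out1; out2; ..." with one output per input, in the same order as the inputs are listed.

Execution, op by op:
  "yioaipq" -> "yioaipq" -> "qpiaoiy" -> "kjcuics" -> "kjcu"
  "axzxkj" -> "axzxkj" -> "jkxzxa" -> "dertru" -> "dert"
  "deessodffv" -> "desodfv" -> "vfdosed" -> "pzximyx" -> "pzxi"
  "zorp" -> "zorp" -> "proz" -> "jlit" -> "jlit"
  "fqjdxh" -> "fqjdxh" -> "hxdjqf" -> "brxdkz" -> "brxd"
  "bwgdfldpsxfx" -> "bwgdfldpsxfx" -> "xfxspdlfdgwb" -> "rzrmjxfzxaqv" -> "rzrm"

"kjcu"; "dert"; "pzxi"; "jlit"; "brxd"; "rzrm"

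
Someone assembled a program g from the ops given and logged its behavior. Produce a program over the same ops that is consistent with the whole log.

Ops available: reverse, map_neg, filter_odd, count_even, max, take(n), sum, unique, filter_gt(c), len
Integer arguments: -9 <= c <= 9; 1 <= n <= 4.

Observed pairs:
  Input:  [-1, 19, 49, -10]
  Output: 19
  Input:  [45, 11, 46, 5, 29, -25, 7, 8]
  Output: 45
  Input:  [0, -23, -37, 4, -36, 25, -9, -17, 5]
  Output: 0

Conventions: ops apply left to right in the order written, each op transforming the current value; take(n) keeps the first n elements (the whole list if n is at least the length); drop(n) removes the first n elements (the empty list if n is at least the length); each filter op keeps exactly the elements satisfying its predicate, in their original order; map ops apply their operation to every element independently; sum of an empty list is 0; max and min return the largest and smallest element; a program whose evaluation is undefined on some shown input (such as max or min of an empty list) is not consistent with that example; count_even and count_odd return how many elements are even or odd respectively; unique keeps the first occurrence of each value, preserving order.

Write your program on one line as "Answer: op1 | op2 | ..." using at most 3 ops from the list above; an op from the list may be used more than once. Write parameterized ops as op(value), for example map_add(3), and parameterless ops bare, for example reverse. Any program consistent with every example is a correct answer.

take(2) | max

Check, running the answer program on each example:
  [-1, 19, 49, -10] -> [-1, 19] -> 19
  [45, 11, 46, 5, 29, -25, 7, 8] -> [45, 11] -> 45
  [0, -23, -37, 4, -36, 25, -9, -17, 5] -> [0, -23] -> 0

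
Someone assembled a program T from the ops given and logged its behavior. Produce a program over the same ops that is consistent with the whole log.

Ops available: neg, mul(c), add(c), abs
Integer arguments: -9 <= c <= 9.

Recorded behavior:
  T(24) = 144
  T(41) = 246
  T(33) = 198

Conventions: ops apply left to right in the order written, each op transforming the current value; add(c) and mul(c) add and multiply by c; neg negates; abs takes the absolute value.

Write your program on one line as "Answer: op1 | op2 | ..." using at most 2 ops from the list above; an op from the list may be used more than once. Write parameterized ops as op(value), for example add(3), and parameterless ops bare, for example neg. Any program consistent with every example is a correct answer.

neg | mul(-6)

Check, running the answer program on each example:
  24 -> -24 -> 144
  41 -> -41 -> 246
  33 -> -33 -> 198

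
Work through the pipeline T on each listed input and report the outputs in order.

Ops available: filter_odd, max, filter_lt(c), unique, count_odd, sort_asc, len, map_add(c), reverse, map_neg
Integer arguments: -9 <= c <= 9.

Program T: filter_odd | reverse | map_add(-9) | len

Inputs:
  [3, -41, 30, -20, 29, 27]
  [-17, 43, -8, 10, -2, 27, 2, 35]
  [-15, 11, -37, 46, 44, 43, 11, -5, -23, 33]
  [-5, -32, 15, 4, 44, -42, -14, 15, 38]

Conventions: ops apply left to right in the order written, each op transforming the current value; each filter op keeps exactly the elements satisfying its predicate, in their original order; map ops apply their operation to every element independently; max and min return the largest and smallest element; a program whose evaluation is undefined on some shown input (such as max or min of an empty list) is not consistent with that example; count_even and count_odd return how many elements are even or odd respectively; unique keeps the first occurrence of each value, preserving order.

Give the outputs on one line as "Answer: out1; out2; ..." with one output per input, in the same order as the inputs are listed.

4; 4; 8; 3

Execution, op by op:
  [3, -41, 30, -20, 29, 27] -> [3, -41, 29, 27] -> [27, 29, -41, 3] -> [18, 20, -50, -6] -> 4
  [-17, 43, -8, 10, -2, 27, 2, 35] -> [-17, 43, 27, 35] -> [35, 27, 43, -17] -> [26, 18, 34, -26] -> 4
  [-15, 11, -37, 46, 44, 43, 11, -5, -23, 33] -> [-15, 11, -37, 43, 11, -5, -23, 33] -> [33, -23, -5, 11, 43, -37, 11, -15] -> [24, -32, -14, 2, 34, -46, 2, -24] -> 8
  [-5, -32, 15, 4, 44, -42, -14, 15, 38] -> [-5, 15, 15] -> [15, 15, -5] -> [6, 6, -14] -> 3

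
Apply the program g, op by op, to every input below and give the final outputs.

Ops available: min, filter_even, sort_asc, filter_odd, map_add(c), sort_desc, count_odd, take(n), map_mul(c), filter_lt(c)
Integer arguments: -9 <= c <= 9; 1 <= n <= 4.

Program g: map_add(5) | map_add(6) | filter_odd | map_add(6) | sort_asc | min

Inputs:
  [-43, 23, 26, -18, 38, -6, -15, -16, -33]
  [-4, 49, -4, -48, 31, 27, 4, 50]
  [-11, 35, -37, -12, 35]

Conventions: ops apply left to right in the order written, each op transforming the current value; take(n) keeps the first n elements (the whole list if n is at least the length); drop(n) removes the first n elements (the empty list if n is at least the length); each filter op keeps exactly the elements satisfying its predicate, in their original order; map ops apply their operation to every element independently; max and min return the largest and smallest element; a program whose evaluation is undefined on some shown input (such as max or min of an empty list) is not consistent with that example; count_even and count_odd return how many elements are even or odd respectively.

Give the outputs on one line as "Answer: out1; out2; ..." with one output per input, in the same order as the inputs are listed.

Execution, op by op:
  [-43, 23, 26, -18, 38, -6, -15, -16, -33] -> [-38, 28, 31, -13, 43, -1, -10, -11, -28] -> [-32, 34, 37, -7, 49, 5, -4, -5, -22] -> [37, -7, 49, 5, -5] -> [43, -1, 55, 11, 1] -> [-1, 1, 11, 43, 55] -> -1
  [-4, 49, -4, -48, 31, 27, 4, 50] -> [1, 54, 1, -43, 36, 32, 9, 55] -> [7, 60, 7, -37, 42, 38, 15, 61] -> [7, 7, -37, 15, 61] -> [13, 13, -31, 21, 67] -> [-31, 13, 13, 21, 67] -> -31
  [-11, 35, -37, -12, 35] -> [-6, 40, -32, -7, 40] -> [0, 46, -26, -1, 46] -> [-1] -> [5] -> [5] -> 5

-1; -31; 5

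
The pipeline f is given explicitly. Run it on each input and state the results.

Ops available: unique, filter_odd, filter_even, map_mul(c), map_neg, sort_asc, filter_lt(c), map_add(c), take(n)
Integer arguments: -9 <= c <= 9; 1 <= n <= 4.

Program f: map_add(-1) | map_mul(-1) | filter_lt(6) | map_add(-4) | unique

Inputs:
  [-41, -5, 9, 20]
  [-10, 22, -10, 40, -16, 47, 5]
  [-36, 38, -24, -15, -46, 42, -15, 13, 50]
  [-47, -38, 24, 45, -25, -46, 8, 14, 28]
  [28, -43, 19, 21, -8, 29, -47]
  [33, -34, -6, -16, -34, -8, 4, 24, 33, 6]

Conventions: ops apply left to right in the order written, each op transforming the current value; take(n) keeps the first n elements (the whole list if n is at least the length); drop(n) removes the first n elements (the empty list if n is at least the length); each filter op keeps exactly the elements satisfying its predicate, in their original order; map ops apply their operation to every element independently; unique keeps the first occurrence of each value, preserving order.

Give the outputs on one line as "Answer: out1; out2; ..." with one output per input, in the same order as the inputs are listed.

[-12, -23]; [-25, -43, -50, -8]; [-41, -45, -16, -53]; [-27, -48, -11, -17, -31]; [-31, -22, -24, -32]; [-36, -7, -27, -9]

Execution, op by op:
  [-41, -5, 9, 20] -> [-42, -6, 8, 19] -> [42, 6, -8, -19] -> [-8, -19] -> [-12, -23] -> [-12, -23]
  [-10, 22, -10, 40, -16, 47, 5] -> [-11, 21, -11, 39, -17, 46, 4] -> [11, -21, 11, -39, 17, -46, -4] -> [-21, -39, -46, -4] -> [-25, -43, -50, -8] -> [-25, -43, -50, -8]
  [-36, 38, -24, -15, -46, 42, -15, 13, 50] -> [-37, 37, -25, -16, -47, 41, -16, 12, 49] -> [37, -37, 25, 16, 47, -41, 16, -12, -49] -> [-37, -41, -12, -49] -> [-41, -45, -16, -53] -> [-41, -45, -16, -53]
  [-47, -38, 24, 45, -25, -46, 8, 14, 28] -> [-48, -39, 23, 44, -26, -47, 7, 13, 27] -> [48, 39, -23, -44, 26, 47, -7, -13, -27] -> [-23, -44, -7, -13, -27] -> [-27, -48, -11, -17, -31] -> [-27, -48, -11, -17, -31]
  [28, -43, 19, 21, -8, 29, -47] -> [27, -44, 18, 20, -9, 28, -48] -> [-27, 44, -18, -20, 9, -28, 48] -> [-27, -18, -20, -28] -> [-31, -22, -24, -32] -> [-31, -22, -24, -32]
  [33, -34, -6, -16, -34, -8, 4, 24, 33, 6] -> [32, -35, -7, -17, -35, -9, 3, 23, 32, 5] -> [-32, 35, 7, 17, 35, 9, -3, -23, -32, -5] -> [-32, -3, -23, -32, -5] -> [-36, -7, -27, -36, -9] -> [-36, -7, -27, -9]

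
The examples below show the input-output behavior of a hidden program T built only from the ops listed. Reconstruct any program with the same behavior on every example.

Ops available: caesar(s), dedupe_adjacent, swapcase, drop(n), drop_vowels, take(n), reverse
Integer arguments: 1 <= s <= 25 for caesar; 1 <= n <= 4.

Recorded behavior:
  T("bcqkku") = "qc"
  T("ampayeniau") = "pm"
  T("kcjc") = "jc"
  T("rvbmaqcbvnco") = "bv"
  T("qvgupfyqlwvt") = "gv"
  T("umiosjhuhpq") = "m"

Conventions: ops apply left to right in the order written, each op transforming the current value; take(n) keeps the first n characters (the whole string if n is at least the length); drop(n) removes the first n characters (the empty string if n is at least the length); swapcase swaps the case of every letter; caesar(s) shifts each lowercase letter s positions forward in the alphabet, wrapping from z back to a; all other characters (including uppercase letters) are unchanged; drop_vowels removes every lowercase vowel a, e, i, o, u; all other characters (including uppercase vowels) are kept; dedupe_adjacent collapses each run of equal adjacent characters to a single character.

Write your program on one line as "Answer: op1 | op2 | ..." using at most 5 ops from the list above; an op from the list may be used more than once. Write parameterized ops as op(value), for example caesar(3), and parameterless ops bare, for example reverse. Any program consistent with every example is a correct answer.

take(4) | take(3) | reverse | drop_vowels | take(2)

Check, running the answer program on each example:
  "bcqkku" -> "bcqk" -> "bcq" -> "qcb" -> "qcb" -> "qc"
  "ampayeniau" -> "ampa" -> "amp" -> "pma" -> "pm" -> "pm"
  "kcjc" -> "kcjc" -> "kcj" -> "jck" -> "jck" -> "jc"
  "rvbmaqcbvnco" -> "rvbm" -> "rvb" -> "bvr" -> "bvr" -> "bv"
  "qvgupfyqlwvt" -> "qvgu" -> "qvg" -> "gvq" -> "gvq" -> "gv"
  "umiosjhuhpq" -> "umio" -> "umi" -> "imu" -> "m" -> "m"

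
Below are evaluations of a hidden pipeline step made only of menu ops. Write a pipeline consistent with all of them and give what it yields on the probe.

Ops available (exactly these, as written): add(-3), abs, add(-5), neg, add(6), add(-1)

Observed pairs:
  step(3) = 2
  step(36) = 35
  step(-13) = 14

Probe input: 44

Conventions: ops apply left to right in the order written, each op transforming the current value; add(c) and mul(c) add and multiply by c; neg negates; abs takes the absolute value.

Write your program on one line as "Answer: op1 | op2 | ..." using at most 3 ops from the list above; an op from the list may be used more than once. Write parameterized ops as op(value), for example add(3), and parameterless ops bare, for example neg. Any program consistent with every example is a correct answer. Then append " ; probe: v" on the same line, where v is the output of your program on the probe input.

add(-1) | neg | abs ; probe: 43

Check, running the answer program on each example:
  3 -> 2 -> -2 -> 2
  36 -> 35 -> -35 -> 35
  -13 -> -14 -> 14 -> 14
  probe: 44 -> 43 -> -43 -> 43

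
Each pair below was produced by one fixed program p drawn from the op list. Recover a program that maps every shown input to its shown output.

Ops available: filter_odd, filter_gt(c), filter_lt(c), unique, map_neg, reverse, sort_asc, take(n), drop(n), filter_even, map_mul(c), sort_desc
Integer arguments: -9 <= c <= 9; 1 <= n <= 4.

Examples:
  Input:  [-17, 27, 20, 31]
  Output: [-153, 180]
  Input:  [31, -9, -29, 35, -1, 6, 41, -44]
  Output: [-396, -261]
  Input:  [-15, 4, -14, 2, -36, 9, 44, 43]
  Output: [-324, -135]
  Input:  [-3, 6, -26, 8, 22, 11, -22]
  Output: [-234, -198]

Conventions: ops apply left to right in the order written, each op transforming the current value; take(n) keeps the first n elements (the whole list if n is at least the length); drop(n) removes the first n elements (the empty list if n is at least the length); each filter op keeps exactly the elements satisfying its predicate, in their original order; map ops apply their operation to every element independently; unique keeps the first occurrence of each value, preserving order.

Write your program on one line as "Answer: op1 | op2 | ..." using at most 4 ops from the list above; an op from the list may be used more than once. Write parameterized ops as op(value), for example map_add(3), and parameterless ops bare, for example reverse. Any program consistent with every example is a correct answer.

map_mul(9) | sort_asc | take(2)

Check, running the answer program on each example:
  [-17, 27, 20, 31] -> [-153, 243, 180, 279] -> [-153, 180, 243, 279] -> [-153, 180]
  [31, -9, -29, 35, -1, 6, 41, -44] -> [279, -81, -261, 315, -9, 54, 369, -396] -> [-396, -261, -81, -9, 54, 279, 315, 369] -> [-396, -261]
  [-15, 4, -14, 2, -36, 9, 44, 43] -> [-135, 36, -126, 18, -324, 81, 396, 387] -> [-324, -135, -126, 18, 36, 81, 387, 396] -> [-324, -135]
  [-3, 6, -26, 8, 22, 11, -22] -> [-27, 54, -234, 72, 198, 99, -198] -> [-234, -198, -27, 54, 72, 99, 198] -> [-234, -198]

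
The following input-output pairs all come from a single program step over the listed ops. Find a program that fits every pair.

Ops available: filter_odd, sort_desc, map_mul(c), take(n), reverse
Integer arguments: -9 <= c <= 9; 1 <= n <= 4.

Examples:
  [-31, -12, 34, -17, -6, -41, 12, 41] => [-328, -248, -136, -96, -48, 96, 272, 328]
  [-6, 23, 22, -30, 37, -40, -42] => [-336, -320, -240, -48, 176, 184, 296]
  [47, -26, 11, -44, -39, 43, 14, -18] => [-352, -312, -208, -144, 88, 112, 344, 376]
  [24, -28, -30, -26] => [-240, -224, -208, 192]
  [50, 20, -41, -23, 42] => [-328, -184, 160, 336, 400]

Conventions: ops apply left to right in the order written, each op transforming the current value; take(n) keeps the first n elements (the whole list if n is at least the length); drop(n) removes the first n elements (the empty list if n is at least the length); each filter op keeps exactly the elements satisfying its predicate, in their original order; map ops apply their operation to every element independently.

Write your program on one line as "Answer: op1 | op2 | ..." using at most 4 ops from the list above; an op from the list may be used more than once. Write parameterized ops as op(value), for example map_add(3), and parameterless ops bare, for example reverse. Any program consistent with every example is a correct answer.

sort_desc | map_mul(8) | reverse

Check, running the answer program on each example:
  [-31, -12, 34, -17, -6, -41, 12, 41] -> [41, 34, 12, -6, -12, -17, -31, -41] -> [328, 272, 96, -48, -96, -136, -248, -328] -> [-328, -248, -136, -96, -48, 96, 272, 328]
  [-6, 23, 22, -30, 37, -40, -42] -> [37, 23, 22, -6, -30, -40, -42] -> [296, 184, 176, -48, -240, -320, -336] -> [-336, -320, -240, -48, 176, 184, 296]
  [47, -26, 11, -44, -39, 43, 14, -18] -> [47, 43, 14, 11, -18, -26, -39, -44] -> [376, 344, 112, 88, -144, -208, -312, -352] -> [-352, -312, -208, -144, 88, 112, 344, 376]
  [24, -28, -30, -26] -> [24, -26, -28, -30] -> [192, -208, -224, -240] -> [-240, -224, -208, 192]
  [50, 20, -41, -23, 42] -> [50, 42, 20, -23, -41] -> [400, 336, 160, -184, -328] -> [-328, -184, 160, 336, 400]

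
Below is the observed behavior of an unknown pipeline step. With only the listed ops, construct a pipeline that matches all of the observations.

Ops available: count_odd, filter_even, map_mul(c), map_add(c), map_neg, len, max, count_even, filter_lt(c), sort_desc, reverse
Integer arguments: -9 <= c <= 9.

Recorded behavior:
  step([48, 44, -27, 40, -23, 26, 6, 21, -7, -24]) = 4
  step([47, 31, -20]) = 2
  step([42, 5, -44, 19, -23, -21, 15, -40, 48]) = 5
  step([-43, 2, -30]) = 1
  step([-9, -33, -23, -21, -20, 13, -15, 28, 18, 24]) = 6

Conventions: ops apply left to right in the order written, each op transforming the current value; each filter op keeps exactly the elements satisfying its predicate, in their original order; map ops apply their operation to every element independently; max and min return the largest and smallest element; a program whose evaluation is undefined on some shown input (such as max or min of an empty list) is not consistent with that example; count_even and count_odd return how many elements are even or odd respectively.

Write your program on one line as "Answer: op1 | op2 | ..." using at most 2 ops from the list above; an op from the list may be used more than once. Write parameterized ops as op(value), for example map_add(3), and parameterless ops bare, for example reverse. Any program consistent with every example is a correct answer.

map_add(9) | count_even

Check, running the answer program on each example:
  [48, 44, -27, 40, -23, 26, 6, 21, -7, -24] -> [57, 53, -18, 49, -14, 35, 15, 30, 2, -15] -> 4
  [47, 31, -20] -> [56, 40, -11] -> 2
  [42, 5, -44, 19, -23, -21, 15, -40, 48] -> [51, 14, -35, 28, -14, -12, 24, -31, 57] -> 5
  [-43, 2, -30] -> [-34, 11, -21] -> 1
  [-9, -33, -23, -21, -20, 13, -15, 28, 18, 24] -> [0, -24, -14, -12, -11, 22, -6, 37, 27, 33] -> 6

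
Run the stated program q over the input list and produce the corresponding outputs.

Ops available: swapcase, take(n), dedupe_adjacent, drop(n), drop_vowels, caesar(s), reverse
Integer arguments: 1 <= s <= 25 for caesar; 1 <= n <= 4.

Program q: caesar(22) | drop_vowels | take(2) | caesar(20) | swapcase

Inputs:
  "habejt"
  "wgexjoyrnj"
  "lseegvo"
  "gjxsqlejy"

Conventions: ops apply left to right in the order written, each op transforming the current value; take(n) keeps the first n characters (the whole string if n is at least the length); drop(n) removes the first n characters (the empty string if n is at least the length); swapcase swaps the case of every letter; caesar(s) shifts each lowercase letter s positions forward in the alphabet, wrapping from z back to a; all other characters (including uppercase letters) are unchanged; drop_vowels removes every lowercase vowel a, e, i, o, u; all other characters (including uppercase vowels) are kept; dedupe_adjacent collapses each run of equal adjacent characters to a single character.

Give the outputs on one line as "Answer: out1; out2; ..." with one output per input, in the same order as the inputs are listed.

Execution, op by op:
  "habejt" -> "dwxafp" -> "dwxfp" -> "dw" -> "xq" -> "XQ"
  "wgexjoyrnj" -> "scatfkunjf" -> "sctfknjf" -> "sc" -> "mw" -> "MW"
  "lseegvo" -> "hoaacrk" -> "hcrk" -> "hc" -> "bw" -> "BW"
  "gjxsqlejy" -> "cftomhafu" -> "cftmhf" -> "cf" -> "wz" -> "WZ"

"XQ"; "MW"; "BW"; "WZ"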